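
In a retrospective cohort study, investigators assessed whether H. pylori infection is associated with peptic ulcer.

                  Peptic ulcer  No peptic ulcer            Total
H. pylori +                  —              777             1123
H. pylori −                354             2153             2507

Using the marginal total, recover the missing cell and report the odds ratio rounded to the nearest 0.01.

2.71

The missing cell is in the exposed row: 1123 − 777 = 346.
So a = 346, b = 777, c = 354, d = 2153.
OR = (a·d)/(b·c) = (346 × 2153) / (777 × 354) = 744938 / 275058 = 2.70829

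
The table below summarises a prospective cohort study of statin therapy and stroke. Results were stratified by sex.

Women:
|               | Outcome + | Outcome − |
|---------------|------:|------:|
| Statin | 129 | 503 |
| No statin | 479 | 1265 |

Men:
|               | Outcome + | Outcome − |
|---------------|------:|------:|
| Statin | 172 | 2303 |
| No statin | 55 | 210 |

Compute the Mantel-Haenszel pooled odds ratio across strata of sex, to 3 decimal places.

OR_MH = Σ(aᵢdᵢ/nᵢ) / Σ(bᵢcᵢ/nᵢ), where nᵢ is the stratum total.
Stratum 1 (Women): n = 2376; a·d/n = 129·1265/2376 = 68.6806; b·c/n = 503·479/2376 = 101.4045
Stratum 2 (Men): n = 2740; a·d/n = 172·210/2740 = 13.1825; b·c/n = 2303·55/2740 = 46.2281
OR_MH = (68.6806 + 13.1825) / (101.4045 + 46.2281) = 81.8630 / 147.6326 = 0.55451

0.555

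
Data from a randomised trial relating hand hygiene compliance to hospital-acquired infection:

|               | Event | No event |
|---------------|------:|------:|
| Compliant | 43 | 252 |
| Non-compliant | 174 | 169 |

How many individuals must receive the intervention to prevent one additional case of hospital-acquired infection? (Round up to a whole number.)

3

Risk in treated group = 43/295 = 0.14576; risk in control = 174/343 = 0.50729.
Absolute risk reduction = 0.50729 − 0.14576 = 0.36153
NNT = 1 / ARR = 1 / 0.36153 = 2.766 → round up → 3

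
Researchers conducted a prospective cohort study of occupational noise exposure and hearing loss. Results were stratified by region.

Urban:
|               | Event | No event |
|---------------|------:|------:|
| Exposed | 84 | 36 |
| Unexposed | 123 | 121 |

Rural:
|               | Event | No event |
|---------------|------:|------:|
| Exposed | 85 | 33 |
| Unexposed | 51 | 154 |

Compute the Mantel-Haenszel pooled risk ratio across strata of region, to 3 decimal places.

1.863

RR_MH = Σ(aᵢ·n₀ᵢ/nᵢ) / Σ(cᵢ·n₁ᵢ/nᵢ), with n₁ᵢ = aᵢ+bᵢ (exposed), n₀ᵢ = cᵢ+dᵢ (unexposed), nᵢ = n₁ᵢ+n₀ᵢ.
Stratum 1 (Urban): n₁ = 120, n₀ = 244, n = 364; a·n₀/n = 84·244/364 = 56.3077; c·n₁/n = 123·120/364 = 40.5495
Stratum 2 (Rural): n₁ = 118, n₀ = 205, n = 323; a·n₀/n = 85·205/323 = 53.9474; c·n₁/n = 51·118/323 = 18.6316
RR_MH = (56.3077 + 53.9474) / (40.5495 + 18.6316) = 110.2551 / 59.1810 = 1.86301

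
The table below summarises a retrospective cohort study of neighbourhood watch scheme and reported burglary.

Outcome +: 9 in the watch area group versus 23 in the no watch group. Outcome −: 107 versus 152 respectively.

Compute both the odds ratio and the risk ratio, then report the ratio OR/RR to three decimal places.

From the description: a = 9, b = 107, c = 23, d = 152.
OR = (9·152)/(107·23) = 1368/2461 = 0.55587
Risk in exposed = 9/116 = 0.07759; risk in unexposed = 23/175 = 0.13143; RR = 0.59033
OR/RR = 0.55587 / 0.59033 = 0.94163
The outcome is not rare, so the OR lies further from 1 than the RR.

0.942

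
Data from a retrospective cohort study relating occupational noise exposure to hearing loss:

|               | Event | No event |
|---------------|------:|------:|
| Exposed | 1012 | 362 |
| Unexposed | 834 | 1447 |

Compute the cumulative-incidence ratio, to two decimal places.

Cells: a = 1012, b = 362, c = 834, d = 1447.
Risk in exposed = 1012/1374 = 0.73654; risk in unexposed = 834/2281 = 0.36563.
RR = 0.73654 / 0.36563 = 2.01443
The risk among the exposed is 2.01 times that among the unexposed.

2.01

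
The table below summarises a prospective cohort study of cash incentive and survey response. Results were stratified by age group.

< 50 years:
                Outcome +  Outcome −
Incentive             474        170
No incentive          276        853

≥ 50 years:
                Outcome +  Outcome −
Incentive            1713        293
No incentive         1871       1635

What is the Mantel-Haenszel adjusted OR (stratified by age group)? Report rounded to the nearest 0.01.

OR_MH = Σ(aᵢdᵢ/nᵢ) / Σ(bᵢcᵢ/nᵢ), where nᵢ is the stratum total.
Stratum 1 (< 50 years): n = 1773; a·d/n = 474·853/1773 = 228.0440; b·c/n = 170·276/1773 = 26.4636
Stratum 2 (≥ 50 years): n = 5512; a·d/n = 1713·1635/5512 = 508.1196; b·c/n = 293·1871/5512 = 99.4563
OR_MH = (228.0440 + 508.1196) / (26.4636 + 99.4563) = 736.1636 / 125.9199 = 5.84628

5.85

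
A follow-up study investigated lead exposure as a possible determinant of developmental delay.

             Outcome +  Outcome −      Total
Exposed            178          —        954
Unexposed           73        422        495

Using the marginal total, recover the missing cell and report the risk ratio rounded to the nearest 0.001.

1.265

The missing cell is in the exposed row: 954 − 178 = 776.
So a = 178, b = 776, c = 73, d = 422.
RR = [a/(a+b)] / [c/(c+d)] = (178/954) / (73/495) = 0.18658/0.14747 = 1.26518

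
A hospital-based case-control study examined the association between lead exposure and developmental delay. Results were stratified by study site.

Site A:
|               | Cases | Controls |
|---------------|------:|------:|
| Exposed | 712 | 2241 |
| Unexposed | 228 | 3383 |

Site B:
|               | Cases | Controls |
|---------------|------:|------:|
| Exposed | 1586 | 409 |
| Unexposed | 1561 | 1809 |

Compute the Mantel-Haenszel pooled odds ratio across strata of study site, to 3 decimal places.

4.581

OR_MH = Σ(aᵢdᵢ/nᵢ) / Σ(bᵢcᵢ/nᵢ), where nᵢ is the stratum total.
Stratum 1 (Site A): n = 6564; a·d/n = 712·3383/6564 = 366.9555; b·c/n = 2241·228/6564 = 77.8410
Stratum 2 (Site B): n = 5365; a·d/n = 1586·1809/5365 = 534.7761; b·c/n = 409·1561/5365 = 119.0026
OR_MH = (366.9555 + 534.7761) / (77.8410 + 119.0026) = 901.7317 / 196.8436 = 4.58096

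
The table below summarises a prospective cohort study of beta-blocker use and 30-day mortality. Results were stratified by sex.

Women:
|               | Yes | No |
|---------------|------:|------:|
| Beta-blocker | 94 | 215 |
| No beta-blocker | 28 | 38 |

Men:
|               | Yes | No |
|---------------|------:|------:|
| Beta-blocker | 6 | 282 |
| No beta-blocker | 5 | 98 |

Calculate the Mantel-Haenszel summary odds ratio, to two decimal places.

0.56

OR_MH = Σ(aᵢdᵢ/nᵢ) / Σ(bᵢcᵢ/nᵢ), where nᵢ is the stratum total.
Stratum 1 (Women): n = 375; a·d/n = 94·38/375 = 9.5253; b·c/n = 215·28/375 = 16.0533
Stratum 2 (Men): n = 391; a·d/n = 6·98/391 = 1.5038; b·c/n = 282·5/391 = 3.6061
OR_MH = (9.5253 + 1.5038) / (16.0533 + 3.6061) = 11.0292 / 19.6595 = 0.56101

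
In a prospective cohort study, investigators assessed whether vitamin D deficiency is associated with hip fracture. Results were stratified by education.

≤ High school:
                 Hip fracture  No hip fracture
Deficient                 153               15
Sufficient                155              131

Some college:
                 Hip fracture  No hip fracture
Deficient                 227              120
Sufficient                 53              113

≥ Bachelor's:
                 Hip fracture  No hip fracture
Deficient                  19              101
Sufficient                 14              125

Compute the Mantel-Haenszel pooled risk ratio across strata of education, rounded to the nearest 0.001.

1.806

RR_MH = Σ(aᵢ·n₀ᵢ/nᵢ) / Σ(cᵢ·n₁ᵢ/nᵢ), with n₁ᵢ = aᵢ+bᵢ (exposed), n₀ᵢ = cᵢ+dᵢ (unexposed), nᵢ = n₁ᵢ+n₀ᵢ.
Stratum 1 (≤ High school): n₁ = 168, n₀ = 286, n = 454; a·n₀/n = 153·286/454 = 96.3833; c·n₁/n = 155·168/454 = 57.3568
Stratum 2 (Some college): n₁ = 347, n₀ = 166, n = 513; a·n₀/n = 227·166/513 = 73.4542; c·n₁/n = 53·347/513 = 35.8499
Stratum 3 (≥ Bachelor's): n₁ = 120, n₀ = 139, n = 259; a·n₀/n = 19·139/259 = 10.1969; c·n₁/n = 14·120/259 = 6.4865
RR_MH = (96.3833 + 73.4542 + 10.1969) / (57.3568 + 35.8499 + 6.4865) = 180.0344 / 99.6932 = 1.80588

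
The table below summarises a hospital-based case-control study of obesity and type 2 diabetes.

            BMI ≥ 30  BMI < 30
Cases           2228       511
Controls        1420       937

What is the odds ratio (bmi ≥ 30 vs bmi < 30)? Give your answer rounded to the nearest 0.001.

2.877

Reading the table with exposure as columns: a = 2228 (BMI ≥ 30, case), b = 1420 (BMI ≥ 30, non-case), c = 511 (BMI < 30, case), d = 937.
OR = (a·d)/(b·c) = (2228 × 937) / (1420 × 511) = 2087636 / 725620 = 2.87704
The odds of type 2 diabetes are about 2.88 times as high in the bmi ≥ 30 group.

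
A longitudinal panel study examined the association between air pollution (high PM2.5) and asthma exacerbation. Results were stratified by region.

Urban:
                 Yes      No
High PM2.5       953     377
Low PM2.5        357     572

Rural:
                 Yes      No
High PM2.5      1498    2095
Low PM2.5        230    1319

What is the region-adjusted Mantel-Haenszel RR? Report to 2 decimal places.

2.27

RR_MH = Σ(aᵢ·n₀ᵢ/nᵢ) / Σ(cᵢ·n₁ᵢ/nᵢ), with n₁ᵢ = aᵢ+bᵢ (exposed), n₀ᵢ = cᵢ+dᵢ (unexposed), nᵢ = n₁ᵢ+n₀ᵢ.
Stratum 1 (Urban): n₁ = 1330, n₀ = 929, n = 2259; a·n₀/n = 953·929/2259 = 391.9154; c·n₁/n = 357·1330/2259 = 210.1859
Stratum 2 (Rural): n₁ = 3593, n₀ = 1549, n = 5142; a·n₀/n = 1498·1549/5142 = 451.2645; c·n₁/n = 230·3593/5142 = 160.7137
RR_MH = (391.9154 + 451.2645) / (210.1859 + 160.7137) = 843.1799 / 370.8997 = 2.27334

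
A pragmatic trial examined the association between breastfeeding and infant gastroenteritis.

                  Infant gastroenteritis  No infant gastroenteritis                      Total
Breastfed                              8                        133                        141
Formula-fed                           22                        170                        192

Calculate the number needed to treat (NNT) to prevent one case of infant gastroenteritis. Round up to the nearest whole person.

Risk in treated group = 8/141 = 0.05674; risk in control = 22/192 = 0.11458.
Absolute risk reduction = 0.11458 − 0.05674 = 0.05785
NNT = 1 / ARR = 1 / 0.05785 = 17.287 → round up → 18

18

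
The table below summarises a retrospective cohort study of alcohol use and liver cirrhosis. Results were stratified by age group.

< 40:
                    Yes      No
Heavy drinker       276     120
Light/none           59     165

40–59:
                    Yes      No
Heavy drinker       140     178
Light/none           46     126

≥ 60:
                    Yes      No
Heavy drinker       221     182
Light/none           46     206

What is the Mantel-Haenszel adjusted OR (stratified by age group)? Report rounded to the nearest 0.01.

OR_MH = Σ(aᵢdᵢ/nᵢ) / Σ(bᵢcᵢ/nᵢ), where nᵢ is the stratum total.
Stratum 1 (< 40): n = 620; a·d/n = 276·165/620 = 73.4516; b·c/n = 120·59/620 = 11.4194
Stratum 2 (40–59): n = 490; a·d/n = 140·126/490 = 36.0000; b·c/n = 178·46/490 = 16.7102
Stratum 3 (≥ 60): n = 655; a·d/n = 221·206/655 = 69.5053; b·c/n = 182·46/655 = 12.7817
OR_MH = (73.4516 + 36.0000 + 69.5053) / (11.4194 + 16.7102 + 12.7817) = 178.9570 / 40.9112 = 4.37427

4.37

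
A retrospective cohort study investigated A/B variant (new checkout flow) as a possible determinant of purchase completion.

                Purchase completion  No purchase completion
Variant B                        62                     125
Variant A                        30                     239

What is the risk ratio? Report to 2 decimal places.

2.97

Cells: a = 62, b = 125, c = 30, d = 239.
Risk in exposed = 62/187 = 0.33155; risk in unexposed = 30/269 = 0.11152.
RR = 0.33155 / 0.11152 = 2.97291
The risk among the exposed is 2.97 times that among the unexposed.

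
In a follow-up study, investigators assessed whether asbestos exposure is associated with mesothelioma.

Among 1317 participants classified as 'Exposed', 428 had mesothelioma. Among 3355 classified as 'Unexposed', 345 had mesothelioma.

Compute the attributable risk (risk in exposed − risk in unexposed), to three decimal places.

From the description: a = 428, b = 889, c = 345, d = 3010.
Risk in exposed = 428/1317 = 0.324981; risk in unexposed = 345/3355 = 0.102832.
Risk difference = 0.324981 − 0.102832 = 0.222149

0.222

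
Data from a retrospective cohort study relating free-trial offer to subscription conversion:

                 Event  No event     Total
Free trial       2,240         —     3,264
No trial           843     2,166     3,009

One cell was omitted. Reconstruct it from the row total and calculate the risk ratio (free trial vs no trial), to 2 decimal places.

2.45

The missing cell is in the exposed row: 3264 − 2240 = 1024.
So a = 2240, b = 1024, c = 843, d = 2166.
RR = [a/(a+b)] / [c/(c+d)] = (2240/3264) / (843/3009) = 0.68627/0.28016 = 2.44958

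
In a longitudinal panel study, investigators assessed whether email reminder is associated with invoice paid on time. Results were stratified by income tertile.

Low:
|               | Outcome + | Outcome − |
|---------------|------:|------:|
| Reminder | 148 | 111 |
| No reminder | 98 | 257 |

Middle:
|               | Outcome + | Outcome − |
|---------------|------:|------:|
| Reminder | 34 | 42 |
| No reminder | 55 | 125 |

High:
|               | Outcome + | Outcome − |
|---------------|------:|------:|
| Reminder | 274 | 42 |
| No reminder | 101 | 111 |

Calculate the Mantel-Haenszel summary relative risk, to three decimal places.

1.858

RR_MH = Σ(aᵢ·n₀ᵢ/nᵢ) / Σ(cᵢ·n₁ᵢ/nᵢ), with n₁ᵢ = aᵢ+bᵢ (exposed), n₀ᵢ = cᵢ+dᵢ (unexposed), nᵢ = n₁ᵢ+n₀ᵢ.
Stratum 1 (Low): n₁ = 259, n₀ = 355, n = 614; a·n₀/n = 148·355/614 = 85.5700; c·n₁/n = 98·259/614 = 41.3388
Stratum 2 (Middle): n₁ = 76, n₀ = 180, n = 256; a·n₀/n = 34·180/256 = 23.9062; c·n₁/n = 55·76/256 = 16.3281
Stratum 3 (High): n₁ = 316, n₀ = 212, n = 528; a·n₀/n = 274·212/528 = 110.0152; c·n₁/n = 101·316/528 = 60.4470
RR_MH = (85.5700 + 23.9062 + 110.0152) / (41.3388 + 16.3281 + 60.4470) = 219.4914 / 118.1139 = 1.85830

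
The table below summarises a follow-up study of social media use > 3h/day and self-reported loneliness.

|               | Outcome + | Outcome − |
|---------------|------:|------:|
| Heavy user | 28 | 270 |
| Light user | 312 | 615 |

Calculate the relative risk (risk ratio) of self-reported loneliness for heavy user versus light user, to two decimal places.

Cells: a = 28, b = 270, c = 312, d = 615.
Risk in exposed = 28/298 = 0.09396; risk in unexposed = 312/927 = 0.33657.
RR = 0.09396 / 0.33657 = 0.27917
The risk is 72% lower among the exposed than among the unexposed.

0.28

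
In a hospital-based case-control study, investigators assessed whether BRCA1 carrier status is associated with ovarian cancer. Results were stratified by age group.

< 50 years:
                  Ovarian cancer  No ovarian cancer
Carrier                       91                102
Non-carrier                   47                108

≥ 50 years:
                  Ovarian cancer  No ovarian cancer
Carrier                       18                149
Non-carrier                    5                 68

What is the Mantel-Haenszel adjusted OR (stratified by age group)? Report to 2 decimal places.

OR_MH = Σ(aᵢdᵢ/nᵢ) / Σ(bᵢcᵢ/nᵢ), where nᵢ is the stratum total.
Stratum 1 (< 50 years): n = 348; a·d/n = 91·108/348 = 28.2414; b·c/n = 102·47/348 = 13.7759
Stratum 2 (≥ 50 years): n = 240; a·d/n = 18·68/240 = 5.1000; b·c/n = 149·5/240 = 3.1042
OR_MH = (28.2414 + 5.1000) / (13.7759 + 3.1042) = 33.3414 / 16.8800 = 1.97520

1.98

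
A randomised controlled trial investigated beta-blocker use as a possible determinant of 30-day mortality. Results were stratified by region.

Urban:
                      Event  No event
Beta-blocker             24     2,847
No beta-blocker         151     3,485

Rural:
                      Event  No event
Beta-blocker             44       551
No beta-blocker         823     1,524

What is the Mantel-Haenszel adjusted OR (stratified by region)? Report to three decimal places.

OR_MH = Σ(aᵢdᵢ/nᵢ) / Σ(bᵢcᵢ/nᵢ), where nᵢ is the stratum total.
Stratum 1 (Urban): n = 6507; a·d/n = 24·3485/6507 = 12.8538; b·c/n = 2847·151/6507 = 66.0669
Stratum 2 (Rural): n = 2942; a·d/n = 44·1524/2942 = 22.7927; b·c/n = 551·823/2942 = 154.1377
OR_MH = (12.8538 + 22.7927) / (66.0669 + 154.1377) = 35.6465 / 220.2045 = 0.16188

0.162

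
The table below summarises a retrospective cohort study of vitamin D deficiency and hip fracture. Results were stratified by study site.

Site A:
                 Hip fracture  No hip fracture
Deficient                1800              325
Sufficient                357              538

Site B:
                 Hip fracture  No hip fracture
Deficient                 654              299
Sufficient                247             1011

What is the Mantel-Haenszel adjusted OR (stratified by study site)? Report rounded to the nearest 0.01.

OR_MH = Σ(aᵢdᵢ/nᵢ) / Σ(bᵢcᵢ/nᵢ), where nᵢ is the stratum total.
Stratum 1 (Site A): n = 3020; a·d/n = 1800·538/3020 = 320.6623; b·c/n = 325·357/3020 = 38.4189
Stratum 2 (Site B): n = 2211; a·d/n = 654·1011/2211 = 299.0475; b·c/n = 299·247/2211 = 33.4025
OR_MH = (320.6623 + 299.0475) / (38.4189 + 33.4025) = 619.7097 / 71.8214 = 8.62848

8.63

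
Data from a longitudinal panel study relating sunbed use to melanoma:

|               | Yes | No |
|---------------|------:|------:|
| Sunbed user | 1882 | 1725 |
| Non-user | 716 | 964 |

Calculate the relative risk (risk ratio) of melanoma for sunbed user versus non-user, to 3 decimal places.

Cells: a = 1882, b = 1725, c = 716, d = 964.
Risk in exposed = 1882/3607 = 0.52176; risk in unexposed = 716/1680 = 0.42619.
RR = 0.52176 / 0.42619 = 1.22425
The risk among the exposed is 1.22 times that among the unexposed.

1.224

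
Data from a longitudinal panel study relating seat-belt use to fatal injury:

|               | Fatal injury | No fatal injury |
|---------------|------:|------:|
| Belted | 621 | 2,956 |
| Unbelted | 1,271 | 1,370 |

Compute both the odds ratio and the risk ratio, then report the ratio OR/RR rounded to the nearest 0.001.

0.628

Cells: a = 621, b = 2956, c = 1271, d = 1370.
OR = (621·1370)/(2956·1271) = 850770/3757076 = 0.22644
Risk in exposed = 621/3577 = 0.17361; risk in unexposed = 1271/2641 = 0.48126; RR = 0.36074
OR/RR = 0.22644 / 0.36074 = 0.62772
The outcome is not rare, so the OR lies further from 1 than the RR.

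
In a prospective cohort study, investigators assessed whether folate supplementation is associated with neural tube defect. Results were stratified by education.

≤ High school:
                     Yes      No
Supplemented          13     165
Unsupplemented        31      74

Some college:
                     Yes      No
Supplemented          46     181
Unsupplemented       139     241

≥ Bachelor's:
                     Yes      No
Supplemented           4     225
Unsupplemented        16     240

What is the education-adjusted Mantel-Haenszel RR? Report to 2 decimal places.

RR_MH = Σ(aᵢ·n₀ᵢ/nᵢ) / Σ(cᵢ·n₁ᵢ/nᵢ), with n₁ᵢ = aᵢ+bᵢ (exposed), n₀ᵢ = cᵢ+dᵢ (unexposed), nᵢ = n₁ᵢ+n₀ᵢ.
Stratum 1 (≤ High school): n₁ = 178, n₀ = 105, n = 283; a·n₀/n = 13·105/283 = 4.8233; c·n₁/n = 31·178/283 = 19.4982
Stratum 2 (Some college): n₁ = 227, n₀ = 380, n = 607; a·n₀/n = 46·380/607 = 28.7974; c·n₁/n = 139·227/607 = 51.9819
Stratum 3 (≥ Bachelor's): n₁ = 229, n₀ = 256, n = 485; a·n₀/n = 4·256/485 = 2.1113; c·n₁/n = 16·229/485 = 7.5546
RR_MH = (4.8233 + 28.7974 + 2.1113) / (19.4982 + 51.9819 + 7.5546) = 35.7320 / 79.0348 = 0.45211

0.45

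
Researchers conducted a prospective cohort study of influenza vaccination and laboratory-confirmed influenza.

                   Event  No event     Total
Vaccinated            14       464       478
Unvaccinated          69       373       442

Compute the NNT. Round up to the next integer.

8

Risk in treated group = 14/478 = 0.02929; risk in control = 69/442 = 0.15611.
Absolute risk reduction = 0.15611 − 0.02929 = 0.12682
NNT = 1 / ARR = 1 / 0.12682 = 7.885 → round up → 8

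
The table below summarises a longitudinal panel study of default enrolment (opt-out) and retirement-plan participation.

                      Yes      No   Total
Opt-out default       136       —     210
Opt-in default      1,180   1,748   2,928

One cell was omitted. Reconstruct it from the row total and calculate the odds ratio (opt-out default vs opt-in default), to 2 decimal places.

The missing cell is in the exposed row: 210 − 136 = 74.
So a = 136, b = 74, c = 1180, d = 1748.
OR = (a·d)/(b·c) = (136 × 1748) / (74 × 1180) = 237728 / 87320 = 2.72249

2.72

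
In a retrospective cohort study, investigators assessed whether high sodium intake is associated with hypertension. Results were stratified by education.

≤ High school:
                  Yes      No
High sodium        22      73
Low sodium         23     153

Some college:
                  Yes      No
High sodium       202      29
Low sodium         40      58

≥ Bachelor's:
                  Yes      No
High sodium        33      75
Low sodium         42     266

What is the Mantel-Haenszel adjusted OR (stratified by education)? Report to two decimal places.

OR_MH = Σ(aᵢdᵢ/nᵢ) / Σ(bᵢcᵢ/nᵢ), where nᵢ is the stratum total.
Stratum 1 (≤ High school): n = 271; a·d/n = 22·153/271 = 12.4207; b·c/n = 73·23/271 = 6.1956
Stratum 2 (Some college): n = 329; a·d/n = 202·58/329 = 35.6109; b·c/n = 29·40/329 = 3.5258
Stratum 3 (≥ Bachelor's): n = 416; a·d/n = 33·266/416 = 21.1010; b·c/n = 75·42/416 = 7.5721
OR_MH = (12.4207 + 35.6109 + 21.1010) / (6.1956 + 3.5258 + 7.5721) = 69.1326 / 17.2935 = 3.99760

4.00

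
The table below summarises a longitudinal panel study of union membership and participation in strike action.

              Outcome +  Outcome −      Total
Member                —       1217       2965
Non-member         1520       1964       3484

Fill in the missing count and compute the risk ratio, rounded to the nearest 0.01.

1.35

The missing cell is in the exposed row: 2965 − 1217 = 1748.
So a = 1748, b = 1217, c = 1520, d = 1964.
RR = [a/(a+b)] / [c/(c+d)] = (1748/2965) / (1520/3484) = 0.58954/0.43628 = 1.35130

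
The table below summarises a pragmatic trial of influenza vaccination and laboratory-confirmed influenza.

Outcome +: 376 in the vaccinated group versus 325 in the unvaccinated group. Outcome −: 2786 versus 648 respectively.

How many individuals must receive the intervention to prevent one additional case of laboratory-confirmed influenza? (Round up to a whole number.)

Risk in treated group = 376/3162 = 0.11891; risk in control = 325/973 = 0.33402.
Absolute risk reduction = 0.33402 − 0.11891 = 0.21511
NNT = 1 / ARR = 1 / 0.21511 = 4.649 → round up → 5

5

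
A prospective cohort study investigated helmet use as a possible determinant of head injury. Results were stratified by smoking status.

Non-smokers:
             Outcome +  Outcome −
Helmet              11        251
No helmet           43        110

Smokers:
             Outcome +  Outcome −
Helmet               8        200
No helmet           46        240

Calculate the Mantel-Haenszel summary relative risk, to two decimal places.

RR_MH = Σ(aᵢ·n₀ᵢ/nᵢ) / Σ(cᵢ·n₁ᵢ/nᵢ), with n₁ᵢ = aᵢ+bᵢ (exposed), n₀ᵢ = cᵢ+dᵢ (unexposed), nᵢ = n₁ᵢ+n₀ᵢ.
Stratum 1 (Non-smokers): n₁ = 262, n₀ = 153, n = 415; a·n₀/n = 11·153/415 = 4.0554; c·n₁/n = 43·262/415 = 27.1470
Stratum 2 (Smokers): n₁ = 208, n₀ = 286, n = 494; a·n₀/n = 8·286/494 = 4.6316; c·n₁/n = 46·208/494 = 19.3684
RR_MH = (4.0554 + 4.6316) / (27.1470 + 19.3684) = 8.6870 / 46.5154 = 0.18676

0.19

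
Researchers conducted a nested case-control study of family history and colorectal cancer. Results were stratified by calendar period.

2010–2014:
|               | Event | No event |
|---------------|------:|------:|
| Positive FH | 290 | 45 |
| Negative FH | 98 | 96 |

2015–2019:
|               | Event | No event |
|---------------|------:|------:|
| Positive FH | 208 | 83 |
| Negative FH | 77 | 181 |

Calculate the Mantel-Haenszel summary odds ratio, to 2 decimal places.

6.07

OR_MH = Σ(aᵢdᵢ/nᵢ) / Σ(bᵢcᵢ/nᵢ), where nᵢ is the stratum total.
Stratum 1 (2010–2014): n = 529; a·d/n = 290·96/529 = 52.6276; b·c/n = 45·98/529 = 8.3365
Stratum 2 (2015–2019): n = 549; a·d/n = 208·181/549 = 68.5756; b·c/n = 83·77/549 = 11.6412
OR_MH = (52.6276 + 68.5756) / (8.3365 + 11.6412) = 121.2032 / 19.9776 = 6.06694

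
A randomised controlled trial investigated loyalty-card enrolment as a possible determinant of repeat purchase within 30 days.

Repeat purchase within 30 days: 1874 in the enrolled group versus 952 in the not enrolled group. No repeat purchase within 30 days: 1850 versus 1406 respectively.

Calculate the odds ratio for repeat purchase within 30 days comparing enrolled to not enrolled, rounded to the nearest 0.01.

1.50

From the description: a = 1874, b = 1850, c = 952, d = 1406.
OR = (a·d)/(b·c) = (1874 × 1406) / (1850 × 952) = 2634844 / 1761200 = 1.49605
The odds of repeat purchase within 30 days are about 1.50 times as high in the enrolled group.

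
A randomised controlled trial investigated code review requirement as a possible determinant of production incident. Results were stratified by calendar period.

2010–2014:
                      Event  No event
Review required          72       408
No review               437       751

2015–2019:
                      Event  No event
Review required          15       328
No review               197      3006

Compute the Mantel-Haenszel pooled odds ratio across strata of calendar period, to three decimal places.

OR_MH = Σ(aᵢdᵢ/nᵢ) / Σ(bᵢcᵢ/nᵢ), where nᵢ is the stratum total.
Stratum 1 (2010–2014): n = 1668; a·d/n = 72·751/1668 = 32.4173; b·c/n = 408·437/1668 = 106.8921
Stratum 2 (2015–2019): n = 3546; a·d/n = 15·3006/3546 = 12.7157; b·c/n = 328·197/3546 = 18.2222
OR_MH = (32.4173 + 12.7157) / (106.8921 + 18.2222) = 45.1330 / 125.1143 = 0.36073

0.361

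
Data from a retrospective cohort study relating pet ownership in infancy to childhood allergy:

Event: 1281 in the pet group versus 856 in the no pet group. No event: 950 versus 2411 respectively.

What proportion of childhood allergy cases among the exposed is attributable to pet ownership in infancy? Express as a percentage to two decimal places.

From the description: a = 1281, b = 950, c = 856, d = 2411.
Risk in exposed = 1281/2231 = 0.57418; risk in unexposed = 856/3267 = 0.26201.
RR = 0.57418/0.26201 = 2.19142
AR% = (RR − 1)/RR × 100 = (2.19142 − 1)/2.19142 × 100 = 54.3674%

54.37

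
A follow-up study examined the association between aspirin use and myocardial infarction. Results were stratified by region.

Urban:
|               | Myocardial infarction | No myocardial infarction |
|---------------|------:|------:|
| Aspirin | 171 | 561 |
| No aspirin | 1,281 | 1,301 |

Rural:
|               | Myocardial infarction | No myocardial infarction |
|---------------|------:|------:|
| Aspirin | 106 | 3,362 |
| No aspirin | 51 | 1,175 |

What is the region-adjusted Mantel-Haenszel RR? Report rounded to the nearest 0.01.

0.50

RR_MH = Σ(aᵢ·n₀ᵢ/nᵢ) / Σ(cᵢ·n₁ᵢ/nᵢ), with n₁ᵢ = aᵢ+bᵢ (exposed), n₀ᵢ = cᵢ+dᵢ (unexposed), nᵢ = n₁ᵢ+n₀ᵢ.
Stratum 1 (Urban): n₁ = 732, n₀ = 2582, n = 3314; a·n₀/n = 171·2582/3314 = 133.2293; c·n₁/n = 1281·732/3314 = 282.9487
Stratum 2 (Rural): n₁ = 3468, n₀ = 1226, n = 4694; a·n₀/n = 106·1226/4694 = 27.6856; c·n₁/n = 51·3468/4694 = 37.6796
RR_MH = (133.2293 + 27.6856) / (282.9487 + 37.6796) = 160.9149 / 320.6283 = 0.50187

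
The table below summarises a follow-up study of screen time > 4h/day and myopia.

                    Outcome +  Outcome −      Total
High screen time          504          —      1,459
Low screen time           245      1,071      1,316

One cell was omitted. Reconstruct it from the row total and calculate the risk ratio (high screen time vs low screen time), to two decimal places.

The missing cell is in the exposed row: 1459 − 504 = 955.
So a = 504, b = 955, c = 245, d = 1071.
RR = [a/(a+b)] / [c/(c+d)] = (504/1459) / (245/1316) = 0.34544/0.18617 = 1.85552

1.86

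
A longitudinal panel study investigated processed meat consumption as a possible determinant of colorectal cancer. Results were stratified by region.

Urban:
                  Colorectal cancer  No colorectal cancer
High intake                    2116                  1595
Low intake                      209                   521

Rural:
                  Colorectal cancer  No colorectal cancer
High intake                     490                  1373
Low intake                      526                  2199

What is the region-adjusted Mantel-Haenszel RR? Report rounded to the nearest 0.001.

1.646

RR_MH = Σ(aᵢ·n₀ᵢ/nᵢ) / Σ(cᵢ·n₁ᵢ/nᵢ), with n₁ᵢ = aᵢ+bᵢ (exposed), n₀ᵢ = cᵢ+dᵢ (unexposed), nᵢ = n₁ᵢ+n₀ᵢ.
Stratum 1 (Urban): n₁ = 3711, n₀ = 730, n = 4441; a·n₀/n = 2116·730/4441 = 347.8226; c·n₁/n = 209·3711/4441 = 174.6451
Stratum 2 (Rural): n₁ = 1863, n₀ = 2725, n = 4588; a·n₀/n = 490·2725/4588 = 291.0310; c·n₁/n = 526·1863/4588 = 213.5872
RR_MH = (347.8226 + 291.0310) / (174.6451 + 213.5872) = 638.8535 / 388.2323 = 1.64554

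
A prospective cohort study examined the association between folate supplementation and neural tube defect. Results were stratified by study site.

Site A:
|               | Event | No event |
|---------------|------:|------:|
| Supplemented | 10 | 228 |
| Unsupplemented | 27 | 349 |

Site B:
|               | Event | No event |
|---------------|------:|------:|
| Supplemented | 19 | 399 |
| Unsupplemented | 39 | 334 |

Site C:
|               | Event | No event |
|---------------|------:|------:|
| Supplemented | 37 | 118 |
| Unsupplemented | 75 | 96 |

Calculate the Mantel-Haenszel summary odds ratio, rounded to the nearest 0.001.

0.433

OR_MH = Σ(aᵢdᵢ/nᵢ) / Σ(bᵢcᵢ/nᵢ), where nᵢ is the stratum total.
Stratum 1 (Site A): n = 614; a·d/n = 10·349/614 = 5.6840; b·c/n = 228·27/614 = 10.0261
Stratum 2 (Site B): n = 791; a·d/n = 19·334/791 = 8.0228; b·c/n = 399·39/791 = 19.6726
Stratum 3 (Site C): n = 326; a·d/n = 37·96/326 = 10.8957; b·c/n = 118·75/326 = 27.1472
OR_MH = (5.6840 + 8.0228 + 10.8957) / (10.0261 + 19.6726 + 27.1472) = 24.6025 / 56.8459 = 0.43279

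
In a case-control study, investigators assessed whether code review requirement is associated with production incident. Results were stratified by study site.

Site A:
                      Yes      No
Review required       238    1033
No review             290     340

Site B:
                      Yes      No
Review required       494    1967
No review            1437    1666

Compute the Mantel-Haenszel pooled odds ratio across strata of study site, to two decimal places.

OR_MH = Σ(aᵢdᵢ/nᵢ) / Σ(bᵢcᵢ/nᵢ), where nᵢ is the stratum total.
Stratum 1 (Site A): n = 1901; a·d/n = 238·340/1901 = 42.5671; b·c/n = 1033·290/1901 = 157.5855
Stratum 2 (Site B): n = 5564; a·d/n = 494·1666/5564 = 147.9159; b·c/n = 1967·1437/5564 = 508.0120
OR_MH = (42.5671 + 147.9159) / (157.5855 + 508.0120) = 190.4830 / 665.5975 = 0.28618

0.29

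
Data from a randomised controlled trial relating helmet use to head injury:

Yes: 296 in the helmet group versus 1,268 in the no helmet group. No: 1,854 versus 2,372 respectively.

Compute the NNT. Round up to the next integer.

Risk in treated group = 296/2150 = 0.13767; risk in control = 1268/3640 = 0.34835.
Absolute risk reduction = 0.34835 − 0.13767 = 0.21068
NNT = 1 / ARR = 1 / 0.21068 = 4.747 → round up → 5

5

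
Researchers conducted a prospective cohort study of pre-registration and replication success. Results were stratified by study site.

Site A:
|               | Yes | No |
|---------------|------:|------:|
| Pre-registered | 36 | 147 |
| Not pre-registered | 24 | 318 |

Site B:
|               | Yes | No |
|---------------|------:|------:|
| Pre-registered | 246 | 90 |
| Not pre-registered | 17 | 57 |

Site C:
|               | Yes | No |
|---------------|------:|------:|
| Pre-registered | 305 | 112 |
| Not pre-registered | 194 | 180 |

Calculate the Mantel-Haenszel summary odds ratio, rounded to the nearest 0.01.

OR_MH = Σ(aᵢdᵢ/nᵢ) / Σ(bᵢcᵢ/nᵢ), where nᵢ is the stratum total.
Stratum 1 (Site A): n = 525; a·d/n = 36·318/525 = 21.8057; b·c/n = 147·24/525 = 6.7200
Stratum 2 (Site B): n = 410; a·d/n = 246·57/410 = 34.2000; b·c/n = 90·17/410 = 3.7317
Stratum 3 (Site C): n = 791; a·d/n = 305·180/791 = 69.4058; b·c/n = 112·194/791 = 27.4690
OR_MH = (21.8057 + 34.2000 + 69.4058) / (6.7200 + 3.7317 + 27.4690) = 125.4115 / 37.9207 = 3.30720

3.31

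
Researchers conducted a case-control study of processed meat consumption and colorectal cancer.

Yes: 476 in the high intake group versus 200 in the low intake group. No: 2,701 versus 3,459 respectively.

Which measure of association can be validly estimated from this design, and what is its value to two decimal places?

3.05

From the description: a = 476, b = 2701, c = 200, d = 3459.
This is a case-control study: participants were sampled on outcome status, so risks in the source population cannot be estimated directly — relative risk is not valid here. The odds ratio is the appropriate measure.
OR = (a·d)/(b·c) = (476 × 3459) / (2701 × 200) = 1646484 / 540200 = 3.04792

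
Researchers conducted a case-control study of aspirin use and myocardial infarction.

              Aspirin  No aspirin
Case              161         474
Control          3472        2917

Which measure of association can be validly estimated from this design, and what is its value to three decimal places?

0.285

Reading the table with exposure as columns: a = 161 (Aspirin, case), b = 3472 (Aspirin, non-case), c = 474 (No aspirin, case), d = 2917.
This is a case-control study: participants were sampled on outcome status, so risks in the source population cannot be estimated directly — relative risk is not valid here. The odds ratio is the appropriate measure.
OR = (a·d)/(b·c) = (161 × 2917) / (3472 × 474) = 469637 / 1645728 = 0.28537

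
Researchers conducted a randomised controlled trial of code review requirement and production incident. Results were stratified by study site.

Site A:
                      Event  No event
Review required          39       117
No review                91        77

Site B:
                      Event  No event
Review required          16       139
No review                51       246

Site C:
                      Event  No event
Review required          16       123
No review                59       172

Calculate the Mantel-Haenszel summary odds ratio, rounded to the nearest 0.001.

0.373

OR_MH = Σ(aᵢdᵢ/nᵢ) / Σ(bᵢcᵢ/nᵢ), where nᵢ is the stratum total.
Stratum 1 (Site A): n = 324; a·d/n = 39·77/324 = 9.2685; b·c/n = 117·91/324 = 32.8611
Stratum 2 (Site B): n = 452; a·d/n = 16·246/452 = 8.7080; b·c/n = 139·51/452 = 15.6836
Stratum 3 (Site C): n = 370; a·d/n = 16·172/370 = 7.4378; b·c/n = 123·59/370 = 19.6135
OR_MH = (9.2685 + 8.7080 + 7.4378) / (32.8611 + 15.6836 + 19.6135) = 25.4143 / 68.1583 = 0.37287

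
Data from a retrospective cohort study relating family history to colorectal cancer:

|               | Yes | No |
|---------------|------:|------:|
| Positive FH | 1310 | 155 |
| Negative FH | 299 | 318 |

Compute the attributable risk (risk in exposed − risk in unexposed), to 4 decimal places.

0.4096

Cells: a = 1310, b = 155, c = 299, d = 318.
Risk in exposed = 1310/1465 = 0.894198; risk in unexposed = 299/617 = 0.484603.
Risk difference = 0.894198 − 0.484603 = 0.409595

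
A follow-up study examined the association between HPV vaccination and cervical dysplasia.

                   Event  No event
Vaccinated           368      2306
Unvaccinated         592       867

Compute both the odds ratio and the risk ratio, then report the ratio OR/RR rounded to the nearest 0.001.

0.689

Cells: a = 368, b = 2306, c = 592, d = 867.
OR = (368·867)/(2306·592) = 319056/1365152 = 0.23371
Risk in exposed = 368/2674 = 0.13762; risk in unexposed = 592/1459 = 0.40576; RR = 0.33917
OR/RR = 0.23371 / 0.33917 = 0.68907
The outcome is not rare, so the OR lies further from 1 than the RR.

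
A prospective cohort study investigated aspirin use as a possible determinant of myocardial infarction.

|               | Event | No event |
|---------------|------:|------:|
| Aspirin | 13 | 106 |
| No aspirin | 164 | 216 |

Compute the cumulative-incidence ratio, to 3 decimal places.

Cells: a = 13, b = 106, c = 164, d = 216.
Risk in exposed = 13/119 = 0.10924; risk in unexposed = 164/380 = 0.43158.
RR = 0.10924 / 0.43158 = 0.25313
The risk is 75% lower among the exposed than among the unexposed.

0.253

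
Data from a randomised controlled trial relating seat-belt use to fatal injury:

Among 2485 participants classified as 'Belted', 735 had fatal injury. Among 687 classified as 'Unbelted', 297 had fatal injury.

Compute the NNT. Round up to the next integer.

Risk in treated group = 735/2485 = 0.29577; risk in control = 297/687 = 0.43231.
Absolute risk reduction = 0.43231 − 0.29577 = 0.13654
NNT = 1 / ARR = 1 / 0.13654 = 7.324 → round up → 8

8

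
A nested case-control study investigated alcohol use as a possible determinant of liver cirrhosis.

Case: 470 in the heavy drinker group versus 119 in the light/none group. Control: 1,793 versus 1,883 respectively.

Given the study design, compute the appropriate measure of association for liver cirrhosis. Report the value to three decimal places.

From the description: a = 470, b = 1793, c = 119, d = 1883.
This is a nested case-control study: participants were sampled on outcome status, so risks in the source population cannot be estimated directly — relative risk is not valid here. The odds ratio is the appropriate measure.
OR = (a·d)/(b·c) = (470 × 1883) / (1793 × 119) = 885010 / 213367 = 4.14783

4.148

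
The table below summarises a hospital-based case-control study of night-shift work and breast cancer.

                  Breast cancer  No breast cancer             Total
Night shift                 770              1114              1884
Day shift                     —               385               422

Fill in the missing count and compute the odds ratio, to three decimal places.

7.192

The missing cell is in the unexposed row: 422 − 385 = 37.
So a = 770, b = 1114, c = 37, d = 385.
OR = (a·d)/(b·c) = (770 × 385) / (1114 × 37) = 296450 / 41218 = 7.19225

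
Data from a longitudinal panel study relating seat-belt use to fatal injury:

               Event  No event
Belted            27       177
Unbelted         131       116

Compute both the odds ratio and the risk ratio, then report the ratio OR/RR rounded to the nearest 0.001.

Cells: a = 27, b = 177, c = 131, d = 116.
OR = (27·116)/(177·131) = 3132/23187 = 0.13508
Risk in exposed = 27/204 = 0.13235; risk in unexposed = 131/247 = 0.53036; RR = 0.24955
OR/RR = 0.13508 / 0.24955 = 0.54127
The outcome is not rare, so the OR lies further from 1 than the RR.

0.541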